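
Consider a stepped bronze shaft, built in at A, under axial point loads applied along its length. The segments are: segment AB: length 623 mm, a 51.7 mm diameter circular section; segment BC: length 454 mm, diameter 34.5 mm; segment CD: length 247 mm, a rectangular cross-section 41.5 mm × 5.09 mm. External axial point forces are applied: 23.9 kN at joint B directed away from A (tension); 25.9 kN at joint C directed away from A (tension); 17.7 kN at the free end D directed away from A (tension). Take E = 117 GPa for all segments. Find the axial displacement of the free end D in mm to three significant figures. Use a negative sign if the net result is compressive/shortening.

Internal axial forces (sectioning from the free end, tension +): N_CD = 17.7 kN, N_BC = 43.6 kN, N_AB = 67.5 kN.
A_AB = 2099 mm².
A_BC = 934.8 mm².
A_CD = 211.2 mm².
δ_AB = 67500·623/(2099·117000) = 0.1712 mm
δ_BC = 43600·454/(934.8·117000) = 0.181 mm
δ_CD = 17700·247/(211.2·117000) = 0.1769 mm
δ = Σδ_i = 0.5291 mm.

0.529 mm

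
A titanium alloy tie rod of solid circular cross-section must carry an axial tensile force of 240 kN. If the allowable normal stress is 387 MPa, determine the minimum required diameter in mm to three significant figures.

28.1 mm

Required area A ≥ P/σ_allow = 240000/387 = 620.2 mm².
For a solid circular section, d ≥ √(4A/π) = 28.1 mm.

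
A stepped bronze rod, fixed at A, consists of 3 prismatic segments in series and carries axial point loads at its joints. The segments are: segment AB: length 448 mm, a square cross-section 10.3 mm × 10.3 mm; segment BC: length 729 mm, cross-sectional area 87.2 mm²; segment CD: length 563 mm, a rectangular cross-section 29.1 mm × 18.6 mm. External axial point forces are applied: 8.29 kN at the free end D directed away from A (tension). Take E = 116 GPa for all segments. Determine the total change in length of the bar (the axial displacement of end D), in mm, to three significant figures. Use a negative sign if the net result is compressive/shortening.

Internal axial forces (sectioning from the free end, tension +): N_CD = 8.29 kN, N_BC = 8.29 kN, N_AB = 8.29 kN.
A_AB = 106.1 mm².
A_CD = 541.3 mm².
δ_AB = 8290·448/(106.1·116000) = 0.3018 mm
δ_BC = 8290·729/(87.2·116000) = 0.5975 mm
δ_CD = 8290·563/(541.3·116000) = 0.07434 mm
δ = Σδ_i = 0.9736 mm.

0.974 mm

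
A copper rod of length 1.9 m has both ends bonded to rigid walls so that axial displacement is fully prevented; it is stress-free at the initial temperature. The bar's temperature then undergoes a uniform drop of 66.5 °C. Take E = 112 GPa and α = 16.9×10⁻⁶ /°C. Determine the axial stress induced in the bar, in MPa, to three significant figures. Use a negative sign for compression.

126 MPa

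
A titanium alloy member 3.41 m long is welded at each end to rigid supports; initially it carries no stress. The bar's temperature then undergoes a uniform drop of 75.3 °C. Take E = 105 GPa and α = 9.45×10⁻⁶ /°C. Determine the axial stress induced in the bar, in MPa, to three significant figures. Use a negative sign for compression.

Free thermal expansion αLΔT = 9.45e-6 · 3410 · -75.3 = -2.427 mm.
The walls impose strain ε = −(-2.427)/3410 = 7.1158e-04; σ = Eε = 105000 · 7.1158e-04 = 74.72 MPa.

74.7 MPa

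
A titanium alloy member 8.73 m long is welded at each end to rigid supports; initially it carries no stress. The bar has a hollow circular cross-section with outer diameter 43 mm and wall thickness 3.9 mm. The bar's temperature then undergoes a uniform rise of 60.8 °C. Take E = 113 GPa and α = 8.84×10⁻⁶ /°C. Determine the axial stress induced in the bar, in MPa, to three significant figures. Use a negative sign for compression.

-60.7 MPa

Free thermal expansion αLΔT = 8.84e-6 · 8730 · 60.8 = 4.692 mm.
The walls impose strain ε = −(4.692)/8730 = -5.3747e-04; σ = Eε = 113000 · -5.3747e-04 = -60.73 MPa.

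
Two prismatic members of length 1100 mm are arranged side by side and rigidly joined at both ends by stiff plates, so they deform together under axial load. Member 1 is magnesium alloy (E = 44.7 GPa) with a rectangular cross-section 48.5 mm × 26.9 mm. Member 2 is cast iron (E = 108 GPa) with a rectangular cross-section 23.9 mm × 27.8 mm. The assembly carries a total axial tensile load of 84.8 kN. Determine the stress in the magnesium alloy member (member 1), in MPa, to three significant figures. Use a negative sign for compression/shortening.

A_1 = 1305 mm².
A_2 = 664.4 mm².
Equal strain + equilibrium ⇒ each member carries load in proportion to AE: A₁E₁ = 58320000 N, A₂E₂ = 71760000 N, ΣAE = 130100000 N.
σ₁ = P·E₁/ΣAE = 84800·44700/130100000 = 29.14 MPa.

29.1 MPa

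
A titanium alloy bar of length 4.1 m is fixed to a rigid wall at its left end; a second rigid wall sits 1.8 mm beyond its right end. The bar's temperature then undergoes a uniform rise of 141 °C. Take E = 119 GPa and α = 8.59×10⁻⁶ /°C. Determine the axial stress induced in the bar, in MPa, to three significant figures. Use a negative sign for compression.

-91.9 MPa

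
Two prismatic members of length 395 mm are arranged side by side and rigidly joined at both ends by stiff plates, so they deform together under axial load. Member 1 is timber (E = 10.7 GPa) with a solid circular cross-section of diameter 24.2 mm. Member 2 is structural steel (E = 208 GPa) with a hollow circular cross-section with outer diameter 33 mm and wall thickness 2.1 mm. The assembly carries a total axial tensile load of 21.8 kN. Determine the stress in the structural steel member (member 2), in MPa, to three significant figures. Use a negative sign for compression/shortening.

95.8 MPa

A_1 = 460 mm².
A_2 = 203.9 mm².
Equal strain + equilibrium ⇒ each member carries load in proportion to AE: A₁E₁ = 4922000 N, A₂E₂ = 42400000 N, ΣAE = 47320000 N.
σ₂ = P·E₂/ΣAE = 21800·208000/47320000 = 95.82 MPa.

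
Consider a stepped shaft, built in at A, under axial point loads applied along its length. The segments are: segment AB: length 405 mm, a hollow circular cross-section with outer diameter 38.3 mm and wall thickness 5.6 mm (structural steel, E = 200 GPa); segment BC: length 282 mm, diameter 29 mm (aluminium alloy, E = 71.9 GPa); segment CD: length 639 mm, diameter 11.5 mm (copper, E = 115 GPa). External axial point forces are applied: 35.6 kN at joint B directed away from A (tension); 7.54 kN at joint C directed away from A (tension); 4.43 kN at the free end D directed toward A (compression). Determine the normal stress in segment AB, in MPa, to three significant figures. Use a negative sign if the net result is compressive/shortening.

Internal axial forces (sectioning from the free end, tension +): N_CD = -4.43 kN, N_BC = 3.11 kN, N_AB = 38.71 kN.
A_AB = 575.3 mm².
σ_AB = N_AB/A_AB = 38710/575.3 = 67.29 MPa.

67.3 MPa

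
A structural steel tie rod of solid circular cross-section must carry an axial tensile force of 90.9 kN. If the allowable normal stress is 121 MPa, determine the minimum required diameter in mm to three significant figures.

Required area A ≥ P/σ_allow = 90900/121 = 751.2 mm².
For a solid circular section, d ≥ √(4A/π) = 30.93 mm.

30.9 mm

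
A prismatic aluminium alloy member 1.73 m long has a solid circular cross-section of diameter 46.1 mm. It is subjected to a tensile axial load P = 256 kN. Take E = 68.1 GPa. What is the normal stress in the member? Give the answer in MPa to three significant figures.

153 MPa

A = 1669 mm².
σ = N/A = 256000/1669 = 153.4 MPa.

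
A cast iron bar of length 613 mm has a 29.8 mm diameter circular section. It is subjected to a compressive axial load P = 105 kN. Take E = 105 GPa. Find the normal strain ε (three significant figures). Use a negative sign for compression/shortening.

-0.00143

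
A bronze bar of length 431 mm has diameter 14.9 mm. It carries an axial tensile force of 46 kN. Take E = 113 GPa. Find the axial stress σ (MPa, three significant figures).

A = 174.4 mm².
σ = N/A = 46000/174.4 = 263.8 MPa.

264 MPa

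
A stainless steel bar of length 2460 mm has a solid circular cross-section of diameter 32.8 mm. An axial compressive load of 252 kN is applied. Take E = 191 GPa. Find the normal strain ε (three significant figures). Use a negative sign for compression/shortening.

-0.00156

A = 845 mm².
σ = N/A = -298.2 MPa; ε = σ/E = -298.2/191000 = -1.561e-03.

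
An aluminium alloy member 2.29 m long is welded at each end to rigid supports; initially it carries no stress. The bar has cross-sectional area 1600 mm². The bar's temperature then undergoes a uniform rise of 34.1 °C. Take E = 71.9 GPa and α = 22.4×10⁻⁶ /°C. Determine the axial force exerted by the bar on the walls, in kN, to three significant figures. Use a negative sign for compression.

Free thermal expansion αLΔT = 22.4e-6 · 2290 · 34.1 = 1.749 mm.
The walls impose strain ε = −(1.749)/2290 = -7.6384e-04; σ = Eε = 71900 · -7.6384e-04 = -54.92 MPa.
Wall reaction R = σ·A = -54.92·1600 = -87870 N = -87.87 kN.

-87.9 kN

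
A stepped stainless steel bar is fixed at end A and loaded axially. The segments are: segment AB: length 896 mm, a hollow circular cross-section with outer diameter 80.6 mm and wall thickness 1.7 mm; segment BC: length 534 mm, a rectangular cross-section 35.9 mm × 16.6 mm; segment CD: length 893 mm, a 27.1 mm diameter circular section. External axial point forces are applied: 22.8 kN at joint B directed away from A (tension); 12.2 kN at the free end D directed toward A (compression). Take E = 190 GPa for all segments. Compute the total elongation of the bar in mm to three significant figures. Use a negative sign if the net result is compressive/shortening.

Internal axial forces (sectioning from the free end, tension +): N_CD = -12.2 kN, N_BC = -12.2 kN, N_AB = 10.6 kN.
A_AB = 421.4 mm².
A_BC = 595.9 mm².
A_CD = 576.8 mm².
δ_AB = 10600·896/(421.4·190000) = 0.1186 mm
δ_BC = -12200·534/(595.9·190000) = -0.05754 mm
δ_CD = -12200·893/(576.8·190000) = -0.09941 mm
δ = Σδ_i = -0.03832 mm.

-0.0383 mm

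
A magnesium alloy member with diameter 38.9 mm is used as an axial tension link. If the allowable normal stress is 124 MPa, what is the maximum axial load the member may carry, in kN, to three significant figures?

A = 1188 mm².
P_max = σ_allow · A = 124 · 1188 = 147400 N = 147.4 kN.

147 kN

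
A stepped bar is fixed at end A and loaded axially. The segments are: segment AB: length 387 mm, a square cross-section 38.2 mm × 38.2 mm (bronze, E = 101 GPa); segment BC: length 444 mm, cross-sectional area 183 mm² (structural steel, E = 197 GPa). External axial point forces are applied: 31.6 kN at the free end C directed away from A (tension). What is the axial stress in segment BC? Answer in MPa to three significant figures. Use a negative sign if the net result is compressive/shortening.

Internal axial forces (sectioning from the free end, tension +): N_BC = 31.6 kN, N_AB = 31.6 kN.
σ_BC = N_BC/A_BC = 31600/183 = 172.7 MPa.

173 MPa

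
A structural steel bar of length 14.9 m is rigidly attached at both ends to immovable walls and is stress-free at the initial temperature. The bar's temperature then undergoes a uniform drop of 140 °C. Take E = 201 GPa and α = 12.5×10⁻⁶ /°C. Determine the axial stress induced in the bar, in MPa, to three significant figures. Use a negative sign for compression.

Free thermal expansion αLΔT = 12.5e-6 · 14900 · -140 = -26.07 mm.
The walls impose strain ε = −(-26.07)/14900 = 1.7500e-03; σ = Eε = 201000 · 1.7500e-03 = 351.7 MPa.

352 MPa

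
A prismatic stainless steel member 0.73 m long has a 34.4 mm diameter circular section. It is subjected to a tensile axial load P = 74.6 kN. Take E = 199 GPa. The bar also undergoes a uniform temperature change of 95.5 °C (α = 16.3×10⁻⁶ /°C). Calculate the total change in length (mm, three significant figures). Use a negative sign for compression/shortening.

A = 929.4 mm².
δ_mech = NL/(AE) = 74600·730/(929.4·199000) = 0.2944 mm.
δ_thermal = αLΔT = 16.3e-6·730·95.5 = 1.136 mm.
δ = δ_mech + δ_thermal = 1.431 mm.

1.43 mm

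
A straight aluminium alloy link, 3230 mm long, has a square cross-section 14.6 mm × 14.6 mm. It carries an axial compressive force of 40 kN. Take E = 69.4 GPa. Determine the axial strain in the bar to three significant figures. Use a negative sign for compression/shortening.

A = 213.2 mm².
σ = N/A = -187.7 MPa; ε = σ/E = -187.7/69400 = -2.704e-03.

-0.00270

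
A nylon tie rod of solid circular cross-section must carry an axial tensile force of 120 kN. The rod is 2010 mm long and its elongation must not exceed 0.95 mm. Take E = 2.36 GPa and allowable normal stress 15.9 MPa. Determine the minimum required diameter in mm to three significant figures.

370 mm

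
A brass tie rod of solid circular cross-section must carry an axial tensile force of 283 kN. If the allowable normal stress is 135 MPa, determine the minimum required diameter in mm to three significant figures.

Required area A ≥ P/σ_allow = 283000/135 = 2096 mm².
For a solid circular section, d ≥ √(4A/π) = 51.66 mm.

51.7 mm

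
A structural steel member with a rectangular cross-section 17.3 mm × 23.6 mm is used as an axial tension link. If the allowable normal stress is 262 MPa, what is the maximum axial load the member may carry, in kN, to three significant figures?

A = 408.3 mm².
P_max = σ_allow · A = 262 · 408.3 = 107000 N = 107 kN.

107 kN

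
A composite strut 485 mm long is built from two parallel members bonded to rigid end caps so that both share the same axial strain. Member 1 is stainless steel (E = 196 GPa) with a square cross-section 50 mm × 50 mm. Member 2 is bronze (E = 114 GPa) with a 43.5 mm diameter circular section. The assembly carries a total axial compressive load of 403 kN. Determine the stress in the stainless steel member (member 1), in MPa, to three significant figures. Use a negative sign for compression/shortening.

-120 MPa

A_1 = 2500 mm².
A_2 = 1486 mm².
Equal strain + equilibrium ⇒ each member carries load in proportion to AE: A₁E₁ = 490000000 N, A₂E₂ = 169400000 N, ΣAE = 659400000 N.
σ₁ = P·E₁/ΣAE = -403000·196000/659400000 = -119.8 MPa.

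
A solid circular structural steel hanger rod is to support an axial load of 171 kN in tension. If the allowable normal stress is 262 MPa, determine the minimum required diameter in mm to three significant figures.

28.8 mm

Required area A ≥ P/σ_allow = 171000/262 = 652.7 mm².
For a solid circular section, d ≥ √(4A/π) = 28.83 mm.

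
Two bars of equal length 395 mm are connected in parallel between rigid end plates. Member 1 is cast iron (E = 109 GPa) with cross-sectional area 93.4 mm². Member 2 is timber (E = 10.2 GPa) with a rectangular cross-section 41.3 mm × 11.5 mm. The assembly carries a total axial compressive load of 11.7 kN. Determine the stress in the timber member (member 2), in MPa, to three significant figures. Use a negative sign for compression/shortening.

-7.94 MPa

A_2 = 474.9 mm².
Equal strain + equilibrium ⇒ each member carries load in proportion to AE: A₁E₁ = 10180000 N, A₂E₂ = 4844000 N, ΣAE = 15030000 N.
σ₂ = P·E₂/ΣAE = -11700·10200/15030000 = -7.943 MPa.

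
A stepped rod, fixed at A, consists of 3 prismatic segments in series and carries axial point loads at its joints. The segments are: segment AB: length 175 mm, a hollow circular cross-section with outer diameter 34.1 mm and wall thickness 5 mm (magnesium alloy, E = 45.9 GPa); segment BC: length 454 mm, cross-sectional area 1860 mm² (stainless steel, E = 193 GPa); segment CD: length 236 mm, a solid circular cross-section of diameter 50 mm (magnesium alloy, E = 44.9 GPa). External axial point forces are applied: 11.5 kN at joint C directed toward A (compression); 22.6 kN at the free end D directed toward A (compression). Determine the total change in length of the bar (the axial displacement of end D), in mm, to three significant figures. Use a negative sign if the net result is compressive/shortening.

Internal axial forces (sectioning from the free end, tension +): N_CD = -22.6 kN, N_BC = -34.1 kN, N_AB = -34.1 kN.
A_AB = 457.1 mm².
A_CD = 1963 mm².
δ_AB = -34100·175/(457.1·45900) = -0.2844 mm
δ_BC = -34100·454/(1860·193000) = -0.04313 mm
δ_CD = -22600·236/(1963·44900) = -0.0605 mm
δ = Σδ_i = -0.388 mm.

-0.388 mm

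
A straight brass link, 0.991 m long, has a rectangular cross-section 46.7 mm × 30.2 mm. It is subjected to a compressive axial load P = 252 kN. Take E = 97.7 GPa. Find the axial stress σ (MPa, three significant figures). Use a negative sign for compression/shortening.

A = 1410 mm².
σ = N/A = -252000/1410 = -178.7 MPa.

-179 MPa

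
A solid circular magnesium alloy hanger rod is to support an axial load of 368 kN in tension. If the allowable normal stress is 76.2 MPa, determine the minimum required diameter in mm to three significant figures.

Required area A ≥ P/σ_allow = 368000/76.2 = 4829 mm².
For a solid circular section, d ≥ √(4A/π) = 78.42 mm.

78.4 mm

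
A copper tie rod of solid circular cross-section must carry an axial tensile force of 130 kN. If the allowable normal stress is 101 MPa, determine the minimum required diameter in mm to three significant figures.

40.5 mm

Required area A ≥ P/σ_allow = 130000/101 = 1287 mm².
For a solid circular section, d ≥ √(4A/π) = 40.48 mm.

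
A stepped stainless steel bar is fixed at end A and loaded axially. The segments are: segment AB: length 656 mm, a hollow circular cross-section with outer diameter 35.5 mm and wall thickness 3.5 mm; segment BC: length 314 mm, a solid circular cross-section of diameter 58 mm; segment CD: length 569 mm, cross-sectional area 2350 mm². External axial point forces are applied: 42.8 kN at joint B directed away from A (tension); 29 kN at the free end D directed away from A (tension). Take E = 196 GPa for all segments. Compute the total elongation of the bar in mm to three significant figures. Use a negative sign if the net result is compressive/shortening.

Internal axial forces (sectioning from the free end, tension +): N_CD = 29 kN, N_BC = 29 kN, N_AB = 71.8 kN.
A_AB = 351.9 mm².
A_BC = 2642 mm².
δ_AB = 71800·656/(351.9·196000) = 0.683 mm
δ_BC = 29000·314/(2642·196000) = 0.01758 mm
δ_CD = 29000·569/(2350·196000) = 0.03583 mm
δ = Σδ_i = 0.7364 mm.

0.736 mm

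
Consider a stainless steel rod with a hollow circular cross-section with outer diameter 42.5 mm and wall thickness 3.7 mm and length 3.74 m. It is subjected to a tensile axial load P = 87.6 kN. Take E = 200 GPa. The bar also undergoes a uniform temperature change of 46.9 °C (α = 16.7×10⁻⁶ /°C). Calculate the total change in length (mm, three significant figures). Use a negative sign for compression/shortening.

A = 451 mm².
δ_mech = NL/(AE) = 87600·3740/(451·200000) = 3.632 mm.
δ_thermal = αLΔT = 16.7e-6·3740·46.9 = 2.929 mm.
δ = δ_mech + δ_thermal = 6.561 mm.

6.56 mm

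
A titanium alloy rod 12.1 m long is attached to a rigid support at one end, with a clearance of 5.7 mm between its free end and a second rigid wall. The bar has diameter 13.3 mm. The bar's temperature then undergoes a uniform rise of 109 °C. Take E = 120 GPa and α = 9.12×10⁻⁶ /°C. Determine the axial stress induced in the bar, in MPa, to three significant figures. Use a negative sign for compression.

Free thermal expansion αLΔT = 9.12e-6 · 12100 · 109 = 12.03 mm.
The walls engage after the gap closes; constrained expansion = 12.03 − 5.7 = 6.328 mm.
The walls impose strain ε = −(6.328)/12100 = -5.2301e-04; σ = Eε = 120000 · -5.2301e-04 = -62.76 MPa.

-62.8 MPa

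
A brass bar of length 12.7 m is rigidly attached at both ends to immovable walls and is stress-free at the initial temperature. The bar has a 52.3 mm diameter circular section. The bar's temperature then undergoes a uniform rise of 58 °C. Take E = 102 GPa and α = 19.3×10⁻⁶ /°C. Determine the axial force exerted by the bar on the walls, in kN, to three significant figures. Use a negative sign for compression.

-245 kN

Free thermal expansion αLΔT = 19.3e-6 · 12700 · 58 = 14.22 mm.
The walls impose strain ε = −(14.22)/12700 = -1.1194e-03; σ = Eε = 102000 · -1.1194e-03 = -114.2 MPa.
Wall reaction R = σ·A = -114.2·2148 = -245300 N = -245.3 kN.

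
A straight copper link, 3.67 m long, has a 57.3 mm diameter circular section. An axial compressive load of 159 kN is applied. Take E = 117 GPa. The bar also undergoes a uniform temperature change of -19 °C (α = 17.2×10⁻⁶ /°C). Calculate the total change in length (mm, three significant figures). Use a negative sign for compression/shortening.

A = 2579 mm².
δ_mech = NL/(AE) = -159000·3670/(2579·117000) = -1.934 mm.
δ_thermal = αLΔT = 17.2e-6·3670·-19 = -1.199 mm.
δ = δ_mech + δ_thermal = -3.133 mm.

-3.13 mm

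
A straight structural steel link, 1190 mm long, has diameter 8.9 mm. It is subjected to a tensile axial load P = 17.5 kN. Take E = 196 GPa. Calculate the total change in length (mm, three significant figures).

A = 62.21 mm².
δ_mech = NL/(AE) = 17500·1190/(62.21·196000) = 1.708 mm.

1.71 mm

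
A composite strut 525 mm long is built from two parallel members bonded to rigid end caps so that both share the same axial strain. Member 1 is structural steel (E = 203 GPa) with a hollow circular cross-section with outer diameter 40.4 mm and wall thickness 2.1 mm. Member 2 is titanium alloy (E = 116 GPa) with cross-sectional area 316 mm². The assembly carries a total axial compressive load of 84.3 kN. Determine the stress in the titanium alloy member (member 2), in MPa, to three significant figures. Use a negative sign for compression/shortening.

-111 MPa

A_1 = 252.7 mm².
Equal strain + equilibrium ⇒ each member carries load in proportion to AE: A₁E₁ = 51290000 N, A₂E₂ = 36660000 N, ΣAE = 87950000 N.
σ₂ = P·E₂/ΣAE = -84300·116000/87950000 = -111.2 MPa.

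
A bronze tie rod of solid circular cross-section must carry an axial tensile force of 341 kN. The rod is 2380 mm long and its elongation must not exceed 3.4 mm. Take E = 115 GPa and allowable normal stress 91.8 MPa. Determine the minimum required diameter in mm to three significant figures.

68.8 mm

Required area A ≥ P/σ_allow = 341000/91.8 = 3715 mm².
For a solid circular section, d ≥ √(4A/π) = 68.77 mm.
Elongation limit: A ≥ PL/(Eδ_allow) = 341000·2380/(115000·3.4) = 2076 mm² ⇒ d ≥ 51.41 mm.
The stress limit governs.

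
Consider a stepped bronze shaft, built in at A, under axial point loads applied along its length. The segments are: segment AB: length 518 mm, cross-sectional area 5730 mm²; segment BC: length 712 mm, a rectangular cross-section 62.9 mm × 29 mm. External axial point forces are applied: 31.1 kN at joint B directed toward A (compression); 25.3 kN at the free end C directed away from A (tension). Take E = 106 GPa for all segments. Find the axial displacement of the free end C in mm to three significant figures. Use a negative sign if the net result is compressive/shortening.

0.0882 mm

Internal axial forces (sectioning from the free end, tension +): N_BC = 25.3 kN, N_AB = -5.8 kN.
A_BC = 1824 mm².
δ_AB = -5800·518/(5730·106000) = -0.004946 mm
δ_BC = 25300·712/(1824·106000) = 0.09316 mm
δ = Σδ_i = 0.08822 mm.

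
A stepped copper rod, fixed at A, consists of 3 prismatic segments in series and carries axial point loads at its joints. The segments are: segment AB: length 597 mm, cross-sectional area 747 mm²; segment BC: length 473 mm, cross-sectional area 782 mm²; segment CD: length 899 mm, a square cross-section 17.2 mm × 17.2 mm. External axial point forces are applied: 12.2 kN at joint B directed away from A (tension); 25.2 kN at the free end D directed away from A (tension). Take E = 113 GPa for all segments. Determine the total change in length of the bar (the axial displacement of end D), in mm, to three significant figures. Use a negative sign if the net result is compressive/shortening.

Internal axial forces (sectioning from the free end, tension +): N_CD = 25.2 kN, N_BC = 25.2 kN, N_AB = 37.4 kN.
A_CD = 295.8 mm².
δ_AB = 37400·597/(747·113000) = 0.2645 mm
δ_BC = 25200·473/(782·113000) = 0.1349 mm
δ_CD = 25200·899/(295.8·113000) = 0.6777 mm
δ = Σδ_i = 1.077 mm.

1.08 mm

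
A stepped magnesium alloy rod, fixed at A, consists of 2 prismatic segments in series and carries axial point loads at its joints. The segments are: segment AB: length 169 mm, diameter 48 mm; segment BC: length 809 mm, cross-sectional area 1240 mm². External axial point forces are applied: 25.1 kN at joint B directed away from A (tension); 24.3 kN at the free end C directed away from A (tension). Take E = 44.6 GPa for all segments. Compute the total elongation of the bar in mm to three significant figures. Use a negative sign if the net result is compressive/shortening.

Internal axial forces (sectioning from the free end, tension +): N_BC = 24.3 kN, N_AB = 49.4 kN.
A_AB = 1810 mm².
δ_AB = 49400·169/(1810·44600) = 0.1034 mm
δ_BC = 24300·809/(1240·44600) = 0.3555 mm
δ = Σδ_i = 0.4589 mm.

0.459 mm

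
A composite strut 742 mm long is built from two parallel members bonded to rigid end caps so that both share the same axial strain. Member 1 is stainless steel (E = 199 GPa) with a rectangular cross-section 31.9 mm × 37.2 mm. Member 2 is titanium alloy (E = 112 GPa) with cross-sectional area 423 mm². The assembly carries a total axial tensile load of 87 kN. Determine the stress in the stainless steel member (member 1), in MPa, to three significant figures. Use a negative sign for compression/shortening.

A_1 = 1187 mm².
Equal strain + equilibrium ⇒ each member carries load in proportion to AE: A₁E₁ = 236100000 N, A₂E₂ = 47380000 N, ΣAE = 283500000 N.
σ₁ = P·E₁/ΣAE = 87000·199000/283500000 = 61.06 MPa.

61.1 MPa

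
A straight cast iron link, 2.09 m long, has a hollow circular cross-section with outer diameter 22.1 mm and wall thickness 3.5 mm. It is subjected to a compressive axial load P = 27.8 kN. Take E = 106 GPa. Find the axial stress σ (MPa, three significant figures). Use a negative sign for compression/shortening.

-136 MPa

A = 204.5 mm².
σ = N/A = -27800/204.5 = -135.9 MPa.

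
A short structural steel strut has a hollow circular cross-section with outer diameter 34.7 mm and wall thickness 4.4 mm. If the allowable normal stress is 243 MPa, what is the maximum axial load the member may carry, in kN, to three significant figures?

A = 418.8 mm².
P_max = σ_allow · A = 243 · 418.8 = 101800 N = 101.8 kN.

102 kN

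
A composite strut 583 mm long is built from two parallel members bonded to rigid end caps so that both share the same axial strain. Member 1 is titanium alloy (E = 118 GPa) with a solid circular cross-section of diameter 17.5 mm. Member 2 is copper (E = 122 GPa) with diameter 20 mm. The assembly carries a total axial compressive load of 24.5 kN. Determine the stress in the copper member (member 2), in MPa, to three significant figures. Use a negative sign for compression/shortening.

A_1 = 240.5 mm².
A_2 = 314.2 mm².
Equal strain + equilibrium ⇒ each member carries load in proportion to AE: A₁E₁ = 28380000 N, A₂E₂ = 38330000 N, ΣAE = 66710000 N.
σ₂ = P·E₂/ΣAE = -24500·122000/66710000 = -44.81 MPa.

-44.8 MPa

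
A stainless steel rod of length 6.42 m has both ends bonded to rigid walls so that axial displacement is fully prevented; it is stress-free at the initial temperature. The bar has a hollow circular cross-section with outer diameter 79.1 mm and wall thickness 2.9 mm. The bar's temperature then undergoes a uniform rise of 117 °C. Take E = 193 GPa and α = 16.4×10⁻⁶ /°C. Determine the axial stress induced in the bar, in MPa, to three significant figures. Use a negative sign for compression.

-370 MPa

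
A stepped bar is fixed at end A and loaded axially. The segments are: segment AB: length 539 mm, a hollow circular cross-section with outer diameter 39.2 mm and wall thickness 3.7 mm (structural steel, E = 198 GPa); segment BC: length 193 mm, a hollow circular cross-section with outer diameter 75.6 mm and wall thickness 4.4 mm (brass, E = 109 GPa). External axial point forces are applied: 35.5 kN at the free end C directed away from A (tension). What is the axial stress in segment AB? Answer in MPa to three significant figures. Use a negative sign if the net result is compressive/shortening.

86.0 MPa

Internal axial forces (sectioning from the free end, tension +): N_BC = 35.5 kN, N_AB = 35.5 kN.
A_AB = 412.6 mm².
σ_AB = N_AB/A_AB = 35500/412.6 = 86.03 MPa.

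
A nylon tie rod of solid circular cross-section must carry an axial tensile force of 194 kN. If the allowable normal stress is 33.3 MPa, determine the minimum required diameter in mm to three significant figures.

Required area A ≥ P/σ_allow = 194000/33.3 = 5826 mm².
For a solid circular section, d ≥ √(4A/π) = 86.13 mm.

86.1 mm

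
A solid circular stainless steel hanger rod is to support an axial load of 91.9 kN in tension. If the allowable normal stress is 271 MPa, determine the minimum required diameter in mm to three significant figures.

Required area A ≥ P/σ_allow = 91900/271 = 339.1 mm².
For a solid circular section, d ≥ √(4A/π) = 20.78 mm.

20.8 mm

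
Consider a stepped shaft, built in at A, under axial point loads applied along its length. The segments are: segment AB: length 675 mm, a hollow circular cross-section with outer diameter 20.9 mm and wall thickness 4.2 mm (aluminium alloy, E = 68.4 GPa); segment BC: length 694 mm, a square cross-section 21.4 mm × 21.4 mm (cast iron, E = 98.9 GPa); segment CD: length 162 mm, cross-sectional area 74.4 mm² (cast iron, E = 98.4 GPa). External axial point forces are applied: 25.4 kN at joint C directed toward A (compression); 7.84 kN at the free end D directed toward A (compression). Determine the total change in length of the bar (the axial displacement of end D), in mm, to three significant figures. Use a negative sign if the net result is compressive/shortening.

Internal axial forces (sectioning from the free end, tension +): N_CD = -7.84 kN, N_BC = -33.24 kN, N_AB = -33.24 kN.
A_AB = 220.4 mm².
A_BC = 458 mm².
δ_AB = -33240·675/(220.4·68400) = -1.489 mm
δ_BC = -33240·694/(458·98900) = -0.5093 mm
δ_CD = -7840·162/(74.4·98400) = -0.1735 mm
δ = Σδ_i = -2.171 mm.

-2.17 mm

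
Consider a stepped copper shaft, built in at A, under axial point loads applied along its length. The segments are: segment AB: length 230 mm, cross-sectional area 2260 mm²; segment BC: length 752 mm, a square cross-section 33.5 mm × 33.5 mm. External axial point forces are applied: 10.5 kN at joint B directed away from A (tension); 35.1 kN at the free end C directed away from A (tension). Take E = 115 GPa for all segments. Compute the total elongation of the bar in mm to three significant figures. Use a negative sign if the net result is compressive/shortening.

0.245 mm

Internal axial forces (sectioning from the free end, tension +): N_BC = 35.1 kN, N_AB = 45.6 kN.
A_BC = 1122 mm².
δ_AB = 45600·230/(2260·115000) = 0.04035 mm
δ_BC = 35100·752/(1122·115000) = 0.2045 mm
δ = Σδ_i = 0.2449 mm.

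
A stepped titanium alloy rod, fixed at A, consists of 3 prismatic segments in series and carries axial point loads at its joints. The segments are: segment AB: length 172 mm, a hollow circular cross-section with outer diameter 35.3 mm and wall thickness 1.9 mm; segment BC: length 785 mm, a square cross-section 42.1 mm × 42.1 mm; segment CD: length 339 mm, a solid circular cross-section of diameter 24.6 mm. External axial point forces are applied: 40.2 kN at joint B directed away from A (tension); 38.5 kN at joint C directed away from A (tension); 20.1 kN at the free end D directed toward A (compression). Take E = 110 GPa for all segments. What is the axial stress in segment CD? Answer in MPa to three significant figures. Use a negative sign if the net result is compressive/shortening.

-42.3 MPa

Internal axial forces (sectioning from the free end, tension +): N_CD = -20.1 kN, N_BC = 18.4 kN, N_AB = 58.6 kN.
A_CD = 475.3 mm².
σ_CD = N_CD/A_CD = -20100/475.3 = -42.29 MPa.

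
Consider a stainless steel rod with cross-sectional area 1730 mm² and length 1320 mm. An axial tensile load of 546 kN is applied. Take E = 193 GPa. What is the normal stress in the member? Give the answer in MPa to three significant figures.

316 MPa

σ = N/A = 546000/1730 = 315.6 MPa.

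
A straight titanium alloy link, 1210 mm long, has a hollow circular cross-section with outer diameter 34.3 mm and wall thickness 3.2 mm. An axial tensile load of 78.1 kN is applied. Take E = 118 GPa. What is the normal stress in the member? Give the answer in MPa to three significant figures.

A = 312.7 mm².
σ = N/A = 78100/312.7 = 249.8 MPa.

250 MPa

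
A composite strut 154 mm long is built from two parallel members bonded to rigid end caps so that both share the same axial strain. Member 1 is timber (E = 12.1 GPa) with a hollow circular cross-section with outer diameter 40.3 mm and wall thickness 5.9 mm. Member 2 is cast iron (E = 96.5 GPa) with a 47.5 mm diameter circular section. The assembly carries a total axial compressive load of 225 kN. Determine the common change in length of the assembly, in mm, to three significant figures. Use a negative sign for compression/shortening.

-0.194 mm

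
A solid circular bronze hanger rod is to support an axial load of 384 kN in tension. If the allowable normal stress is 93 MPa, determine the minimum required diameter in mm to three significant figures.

72.5 mm

Required area A ≥ P/σ_allow = 384000/93 = 4129 mm².
For a solid circular section, d ≥ √(4A/π) = 72.51 mm.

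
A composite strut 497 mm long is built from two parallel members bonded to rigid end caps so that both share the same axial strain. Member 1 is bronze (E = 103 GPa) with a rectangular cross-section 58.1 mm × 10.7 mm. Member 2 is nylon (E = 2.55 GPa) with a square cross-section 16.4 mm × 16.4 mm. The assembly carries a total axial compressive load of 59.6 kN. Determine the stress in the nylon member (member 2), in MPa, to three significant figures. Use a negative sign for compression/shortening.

A_1 = 621.7 mm².
A_2 = 269 mm².
Equal strain + equilibrium ⇒ each member carries load in proportion to AE: A₁E₁ = 64030000 N, A₂E₂ = 685800 N, ΣAE = 64720000 N.
σ₂ = P·E₂/ΣAE = -59600·2550/64720000 = -2.348 MPa.

-2.35 MPa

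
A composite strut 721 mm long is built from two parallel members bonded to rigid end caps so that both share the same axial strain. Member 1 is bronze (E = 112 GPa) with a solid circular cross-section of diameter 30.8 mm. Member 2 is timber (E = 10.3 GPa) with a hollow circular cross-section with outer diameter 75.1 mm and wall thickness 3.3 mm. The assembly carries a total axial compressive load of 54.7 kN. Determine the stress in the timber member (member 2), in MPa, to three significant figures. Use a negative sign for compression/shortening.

A_1 = 745.1 mm².
A_2 = 744.4 mm².
Equal strain + equilibrium ⇒ each member carries load in proportion to AE: A₁E₁ = 83450000 N, A₂E₂ = 7667000 N, ΣAE = 91110000 N.
σ₂ = P·E₂/ΣAE = -54700·10300/91110000 = -6.184 MPa.

-6.18 MPa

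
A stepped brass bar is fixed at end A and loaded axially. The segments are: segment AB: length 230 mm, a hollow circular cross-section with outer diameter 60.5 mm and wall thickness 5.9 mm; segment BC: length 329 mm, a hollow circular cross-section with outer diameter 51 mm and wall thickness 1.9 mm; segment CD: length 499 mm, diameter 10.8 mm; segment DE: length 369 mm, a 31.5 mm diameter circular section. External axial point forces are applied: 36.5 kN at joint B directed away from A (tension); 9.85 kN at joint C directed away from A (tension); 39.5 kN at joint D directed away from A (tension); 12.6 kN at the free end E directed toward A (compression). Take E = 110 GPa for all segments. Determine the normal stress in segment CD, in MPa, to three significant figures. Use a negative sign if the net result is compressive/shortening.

Internal axial forces (sectioning from the free end, tension +): N_DE = -12.6 kN, N_CD = 26.9 kN, N_BC = 36.75 kN, N_AB = 73.25 kN.
A_CD = 91.61 mm².
σ_CD = N_CD/A_CD = 26900/91.61 = 293.6 MPa.

294 MPa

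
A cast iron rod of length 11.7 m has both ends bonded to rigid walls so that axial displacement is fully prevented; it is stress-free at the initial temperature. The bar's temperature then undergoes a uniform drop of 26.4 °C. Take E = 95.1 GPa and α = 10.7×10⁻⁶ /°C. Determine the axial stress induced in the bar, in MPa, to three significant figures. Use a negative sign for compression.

26.9 MPa

Free thermal expansion αLΔT = 10.7e-6 · 11700 · -26.4 = -3.305 mm.
The walls impose strain ε = −(-3.305)/11700 = 2.8248e-04; σ = Eε = 95100 · 2.8248e-04 = 26.86 MPa.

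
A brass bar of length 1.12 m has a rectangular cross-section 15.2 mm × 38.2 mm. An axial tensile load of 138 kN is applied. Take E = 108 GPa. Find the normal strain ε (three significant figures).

A = 580.6 mm².
σ = N/A = 237.7 MPa; ε = σ/E = 237.7/108000 = 2.201e-03.

0.00220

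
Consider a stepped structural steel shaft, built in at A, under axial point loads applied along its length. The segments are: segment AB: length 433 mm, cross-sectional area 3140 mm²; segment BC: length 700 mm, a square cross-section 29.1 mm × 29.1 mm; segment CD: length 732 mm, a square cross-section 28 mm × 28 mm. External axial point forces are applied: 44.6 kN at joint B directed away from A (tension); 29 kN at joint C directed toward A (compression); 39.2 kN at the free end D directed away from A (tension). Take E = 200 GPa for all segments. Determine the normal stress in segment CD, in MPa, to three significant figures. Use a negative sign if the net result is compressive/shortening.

Internal axial forces (sectioning from the free end, tension +): N_CD = 39.2 kN, N_BC = 10.2 kN, N_AB = 54.8 kN.
A_CD = 784 mm².
σ_CD = N_CD/A_CD = 39200/784 = 50 MPa.

50.0 MPa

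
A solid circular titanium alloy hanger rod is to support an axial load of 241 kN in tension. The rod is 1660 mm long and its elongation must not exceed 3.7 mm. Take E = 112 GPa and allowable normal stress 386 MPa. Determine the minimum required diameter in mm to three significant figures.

Required area A ≥ P/σ_allow = 241000/386 = 624.4 mm².
For a solid circular section, d ≥ √(4A/π) = 28.19 mm.
Elongation limit: A ≥ PL/(Eδ_allow) = 241000·1660/(112000·3.7) = 965.4 mm² ⇒ d ≥ 35.06 mm.
The elongation limit governs.

35.1 mm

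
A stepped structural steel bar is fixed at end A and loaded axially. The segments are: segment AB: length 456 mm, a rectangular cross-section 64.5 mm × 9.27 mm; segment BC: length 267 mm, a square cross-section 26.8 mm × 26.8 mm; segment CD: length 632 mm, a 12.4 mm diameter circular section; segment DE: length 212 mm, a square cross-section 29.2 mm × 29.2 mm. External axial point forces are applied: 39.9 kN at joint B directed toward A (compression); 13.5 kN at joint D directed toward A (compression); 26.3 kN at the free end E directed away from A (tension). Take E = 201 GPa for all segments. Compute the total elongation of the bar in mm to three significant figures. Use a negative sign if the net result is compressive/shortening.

0.287 mm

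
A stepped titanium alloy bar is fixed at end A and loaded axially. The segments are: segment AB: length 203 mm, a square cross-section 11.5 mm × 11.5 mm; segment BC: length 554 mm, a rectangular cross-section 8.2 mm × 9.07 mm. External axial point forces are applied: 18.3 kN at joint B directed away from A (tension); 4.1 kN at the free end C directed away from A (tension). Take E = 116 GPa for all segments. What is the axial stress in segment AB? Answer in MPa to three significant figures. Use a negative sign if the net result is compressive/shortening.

169 MPa

Internal axial forces (sectioning from the free end, tension +): N_BC = 4.1 kN, N_AB = 22.4 kN.
A_AB = 132.2 mm².
σ_AB = N_AB/A_AB = 22400/132.2 = 169.4 MPa.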